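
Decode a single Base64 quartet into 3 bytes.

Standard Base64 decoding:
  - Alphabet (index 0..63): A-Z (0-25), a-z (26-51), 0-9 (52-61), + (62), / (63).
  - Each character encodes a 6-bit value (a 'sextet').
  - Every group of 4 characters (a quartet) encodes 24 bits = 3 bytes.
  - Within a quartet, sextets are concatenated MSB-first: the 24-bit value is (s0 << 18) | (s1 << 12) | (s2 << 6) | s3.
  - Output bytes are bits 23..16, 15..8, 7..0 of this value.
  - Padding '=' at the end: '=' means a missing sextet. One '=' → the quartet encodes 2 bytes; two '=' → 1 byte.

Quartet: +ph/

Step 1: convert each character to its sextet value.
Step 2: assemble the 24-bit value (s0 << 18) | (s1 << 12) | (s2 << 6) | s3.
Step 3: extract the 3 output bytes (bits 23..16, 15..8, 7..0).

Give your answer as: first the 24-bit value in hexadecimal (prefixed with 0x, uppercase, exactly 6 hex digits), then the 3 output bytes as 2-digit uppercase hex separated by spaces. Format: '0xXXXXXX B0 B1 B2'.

Answer: 0xFA987F FA 98 7F

Derivation:
Sextets: +=62, p=41, h=33, /=63
24-bit: (62<<18) | (41<<12) | (33<<6) | 63
      = 0xF80000 | 0x029000 | 0x000840 | 0x00003F
      = 0xFA987F
Bytes: (v>>16)&0xFF=FA, (v>>8)&0xFF=98, v&0xFF=7F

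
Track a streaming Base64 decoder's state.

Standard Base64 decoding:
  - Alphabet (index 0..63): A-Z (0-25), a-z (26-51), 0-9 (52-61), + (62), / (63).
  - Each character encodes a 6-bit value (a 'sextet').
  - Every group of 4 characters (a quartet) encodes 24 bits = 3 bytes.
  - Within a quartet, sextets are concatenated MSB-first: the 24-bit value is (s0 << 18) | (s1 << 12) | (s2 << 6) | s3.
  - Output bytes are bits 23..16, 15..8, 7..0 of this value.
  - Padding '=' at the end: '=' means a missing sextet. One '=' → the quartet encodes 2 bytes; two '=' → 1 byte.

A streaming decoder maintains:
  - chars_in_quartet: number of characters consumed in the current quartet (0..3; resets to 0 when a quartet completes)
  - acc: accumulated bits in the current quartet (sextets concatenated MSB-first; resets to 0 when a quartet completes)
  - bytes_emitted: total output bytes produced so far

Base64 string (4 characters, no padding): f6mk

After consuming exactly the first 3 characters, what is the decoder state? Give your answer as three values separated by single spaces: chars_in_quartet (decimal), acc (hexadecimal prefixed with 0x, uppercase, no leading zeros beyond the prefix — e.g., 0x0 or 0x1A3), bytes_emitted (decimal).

Answer: 3 0x1FEA6 0

Derivation:
After char 0 ('f'=31): chars_in_quartet=1 acc=0x1F bytes_emitted=0
After char 1 ('6'=58): chars_in_quartet=2 acc=0x7FA bytes_emitted=0
After char 2 ('m'=38): chars_in_quartet=3 acc=0x1FEA6 bytes_emitted=0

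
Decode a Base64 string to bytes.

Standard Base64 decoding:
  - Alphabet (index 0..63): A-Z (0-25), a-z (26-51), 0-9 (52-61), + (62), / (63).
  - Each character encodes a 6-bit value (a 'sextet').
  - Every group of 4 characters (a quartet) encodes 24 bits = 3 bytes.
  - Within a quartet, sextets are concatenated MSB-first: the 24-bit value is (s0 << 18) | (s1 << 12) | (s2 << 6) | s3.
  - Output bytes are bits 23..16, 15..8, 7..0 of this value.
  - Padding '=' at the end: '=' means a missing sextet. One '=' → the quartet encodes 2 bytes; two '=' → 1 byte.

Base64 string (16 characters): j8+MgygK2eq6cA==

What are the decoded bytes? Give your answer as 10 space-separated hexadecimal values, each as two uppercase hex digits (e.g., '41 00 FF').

After char 0 ('j'=35): chars_in_quartet=1 acc=0x23 bytes_emitted=0
After char 1 ('8'=60): chars_in_quartet=2 acc=0x8FC bytes_emitted=0
After char 2 ('+'=62): chars_in_quartet=3 acc=0x23F3E bytes_emitted=0
After char 3 ('M'=12): chars_in_quartet=4 acc=0x8FCF8C -> emit 8F CF 8C, reset; bytes_emitted=3
After char 4 ('g'=32): chars_in_quartet=1 acc=0x20 bytes_emitted=3
After char 5 ('y'=50): chars_in_quartet=2 acc=0x832 bytes_emitted=3
After char 6 ('g'=32): chars_in_quartet=3 acc=0x20CA0 bytes_emitted=3
After char 7 ('K'=10): chars_in_quartet=4 acc=0x83280A -> emit 83 28 0A, reset; bytes_emitted=6
After char 8 ('2'=54): chars_in_quartet=1 acc=0x36 bytes_emitted=6
After char 9 ('e'=30): chars_in_quartet=2 acc=0xD9E bytes_emitted=6
After char 10 ('q'=42): chars_in_quartet=3 acc=0x367AA bytes_emitted=6
After char 11 ('6'=58): chars_in_quartet=4 acc=0xD9EABA -> emit D9 EA BA, reset; bytes_emitted=9
After char 12 ('c'=28): chars_in_quartet=1 acc=0x1C bytes_emitted=9
After char 13 ('A'=0): chars_in_quartet=2 acc=0x700 bytes_emitted=9
Padding '==': partial quartet acc=0x700 -> emit 70; bytes_emitted=10

Answer: 8F CF 8C 83 28 0A D9 EA BA 70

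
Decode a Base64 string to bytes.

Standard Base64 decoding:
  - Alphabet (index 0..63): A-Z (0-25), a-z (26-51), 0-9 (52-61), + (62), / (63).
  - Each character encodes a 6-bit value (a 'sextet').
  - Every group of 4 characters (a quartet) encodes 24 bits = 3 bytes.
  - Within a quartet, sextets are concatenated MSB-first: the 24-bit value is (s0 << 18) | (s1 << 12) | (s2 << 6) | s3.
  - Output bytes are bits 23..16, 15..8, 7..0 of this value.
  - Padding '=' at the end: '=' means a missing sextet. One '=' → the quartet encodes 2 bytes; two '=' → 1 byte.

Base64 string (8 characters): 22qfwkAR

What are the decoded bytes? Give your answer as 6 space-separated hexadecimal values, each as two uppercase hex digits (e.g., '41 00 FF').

Answer: DB 6A 9F C2 40 11

Derivation:
After char 0 ('2'=54): chars_in_quartet=1 acc=0x36 bytes_emitted=0
After char 1 ('2'=54): chars_in_quartet=2 acc=0xDB6 bytes_emitted=0
After char 2 ('q'=42): chars_in_quartet=3 acc=0x36DAA bytes_emitted=0
After char 3 ('f'=31): chars_in_quartet=4 acc=0xDB6A9F -> emit DB 6A 9F, reset; bytes_emitted=3
After char 4 ('w'=48): chars_in_quartet=1 acc=0x30 bytes_emitted=3
After char 5 ('k'=36): chars_in_quartet=2 acc=0xC24 bytes_emitted=3
After char 6 ('A'=0): chars_in_quartet=3 acc=0x30900 bytes_emitted=3
After char 7 ('R'=17): chars_in_quartet=4 acc=0xC24011 -> emit C2 40 11, reset; bytes_emitted=6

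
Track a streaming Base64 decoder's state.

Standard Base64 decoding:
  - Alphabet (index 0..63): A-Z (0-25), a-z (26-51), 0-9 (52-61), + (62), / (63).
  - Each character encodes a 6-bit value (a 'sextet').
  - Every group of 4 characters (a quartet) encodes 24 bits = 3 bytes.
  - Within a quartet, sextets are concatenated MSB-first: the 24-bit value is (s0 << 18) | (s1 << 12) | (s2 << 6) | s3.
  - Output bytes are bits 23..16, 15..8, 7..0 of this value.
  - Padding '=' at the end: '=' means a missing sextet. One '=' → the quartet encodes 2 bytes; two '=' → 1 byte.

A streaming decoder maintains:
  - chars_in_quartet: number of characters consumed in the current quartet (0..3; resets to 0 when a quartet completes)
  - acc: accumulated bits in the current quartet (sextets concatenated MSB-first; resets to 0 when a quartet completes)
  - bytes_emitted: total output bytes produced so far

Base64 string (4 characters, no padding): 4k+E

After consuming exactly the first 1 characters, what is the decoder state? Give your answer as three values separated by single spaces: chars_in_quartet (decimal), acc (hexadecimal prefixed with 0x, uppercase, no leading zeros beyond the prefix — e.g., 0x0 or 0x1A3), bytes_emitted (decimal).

Answer: 1 0x38 0

Derivation:
After char 0 ('4'=56): chars_in_quartet=1 acc=0x38 bytes_emitted=0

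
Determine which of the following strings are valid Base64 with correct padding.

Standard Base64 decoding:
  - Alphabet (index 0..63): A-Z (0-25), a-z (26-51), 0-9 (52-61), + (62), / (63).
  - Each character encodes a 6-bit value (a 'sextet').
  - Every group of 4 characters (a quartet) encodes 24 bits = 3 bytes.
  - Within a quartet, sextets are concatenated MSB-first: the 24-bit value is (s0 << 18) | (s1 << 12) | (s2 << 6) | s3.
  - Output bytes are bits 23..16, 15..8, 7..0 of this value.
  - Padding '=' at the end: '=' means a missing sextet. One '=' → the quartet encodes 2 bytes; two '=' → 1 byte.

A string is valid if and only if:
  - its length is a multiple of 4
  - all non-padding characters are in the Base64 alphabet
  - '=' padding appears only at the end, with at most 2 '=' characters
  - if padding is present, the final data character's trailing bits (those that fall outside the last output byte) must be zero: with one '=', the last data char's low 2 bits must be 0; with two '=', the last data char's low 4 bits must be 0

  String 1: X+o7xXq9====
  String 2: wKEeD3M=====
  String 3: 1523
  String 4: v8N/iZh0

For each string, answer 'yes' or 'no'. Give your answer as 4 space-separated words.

String 1: 'X+o7xXq9====' → invalid (4 pad chars (max 2))
String 2: 'wKEeD3M=====' → invalid (5 pad chars (max 2))
String 3: '1523' → valid
String 4: 'v8N/iZh0' → valid

Answer: no no yes yes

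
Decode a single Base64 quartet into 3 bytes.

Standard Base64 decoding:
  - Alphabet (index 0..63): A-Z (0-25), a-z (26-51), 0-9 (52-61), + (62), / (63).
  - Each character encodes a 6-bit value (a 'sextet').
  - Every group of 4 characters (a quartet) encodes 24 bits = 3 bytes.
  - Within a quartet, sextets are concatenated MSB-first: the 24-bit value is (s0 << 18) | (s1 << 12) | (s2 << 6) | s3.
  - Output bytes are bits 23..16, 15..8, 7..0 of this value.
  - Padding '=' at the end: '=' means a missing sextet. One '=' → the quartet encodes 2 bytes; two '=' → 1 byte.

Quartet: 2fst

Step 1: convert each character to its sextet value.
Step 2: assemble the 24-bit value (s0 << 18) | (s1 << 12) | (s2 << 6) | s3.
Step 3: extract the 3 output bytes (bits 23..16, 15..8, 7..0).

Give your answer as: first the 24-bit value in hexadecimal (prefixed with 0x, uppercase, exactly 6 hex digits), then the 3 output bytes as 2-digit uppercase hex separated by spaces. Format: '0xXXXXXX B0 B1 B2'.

Answer: 0xD9FB2D D9 FB 2D

Derivation:
Sextets: 2=54, f=31, s=44, t=45
24-bit: (54<<18) | (31<<12) | (44<<6) | 45
      = 0xD80000 | 0x01F000 | 0x000B00 | 0x00002D
      = 0xD9FB2D
Bytes: (v>>16)&0xFF=D9, (v>>8)&0xFF=FB, v&0xFF=2D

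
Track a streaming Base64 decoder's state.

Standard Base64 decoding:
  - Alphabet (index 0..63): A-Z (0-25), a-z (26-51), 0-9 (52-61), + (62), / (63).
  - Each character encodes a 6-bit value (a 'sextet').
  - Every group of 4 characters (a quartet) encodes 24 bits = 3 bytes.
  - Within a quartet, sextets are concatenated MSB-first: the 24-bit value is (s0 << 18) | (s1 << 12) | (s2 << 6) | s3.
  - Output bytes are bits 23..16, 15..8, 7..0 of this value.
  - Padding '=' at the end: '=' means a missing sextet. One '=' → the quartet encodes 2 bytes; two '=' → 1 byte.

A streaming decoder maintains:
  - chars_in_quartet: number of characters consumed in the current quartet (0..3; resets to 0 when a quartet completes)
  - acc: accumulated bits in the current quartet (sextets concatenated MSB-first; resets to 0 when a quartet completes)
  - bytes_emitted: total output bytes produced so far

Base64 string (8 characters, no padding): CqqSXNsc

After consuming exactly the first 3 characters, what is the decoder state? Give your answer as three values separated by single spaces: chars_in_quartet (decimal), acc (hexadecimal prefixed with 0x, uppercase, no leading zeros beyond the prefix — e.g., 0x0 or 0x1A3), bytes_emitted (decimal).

Answer: 3 0x2AAA 0

Derivation:
After char 0 ('C'=2): chars_in_quartet=1 acc=0x2 bytes_emitted=0
After char 1 ('q'=42): chars_in_quartet=2 acc=0xAA bytes_emitted=0
After char 2 ('q'=42): chars_in_quartet=3 acc=0x2AAA bytes_emitted=0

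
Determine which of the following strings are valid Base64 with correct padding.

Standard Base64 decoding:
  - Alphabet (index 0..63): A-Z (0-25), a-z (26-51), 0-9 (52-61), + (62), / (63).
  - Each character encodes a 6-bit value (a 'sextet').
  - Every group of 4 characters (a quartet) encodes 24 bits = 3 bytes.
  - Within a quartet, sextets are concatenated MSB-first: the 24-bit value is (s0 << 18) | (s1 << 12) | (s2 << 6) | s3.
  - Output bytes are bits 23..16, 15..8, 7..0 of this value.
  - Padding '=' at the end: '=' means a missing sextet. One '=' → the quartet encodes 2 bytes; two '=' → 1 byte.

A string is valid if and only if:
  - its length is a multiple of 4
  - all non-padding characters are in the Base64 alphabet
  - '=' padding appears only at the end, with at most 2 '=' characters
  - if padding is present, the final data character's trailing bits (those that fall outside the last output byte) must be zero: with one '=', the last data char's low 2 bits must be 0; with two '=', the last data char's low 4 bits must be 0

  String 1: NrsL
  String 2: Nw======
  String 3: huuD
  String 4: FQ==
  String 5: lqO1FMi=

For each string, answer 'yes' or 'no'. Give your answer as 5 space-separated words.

Answer: yes no yes yes no

Derivation:
String 1: 'NrsL' → valid
String 2: 'Nw======' → invalid (6 pad chars (max 2))
String 3: 'huuD' → valid
String 4: 'FQ==' → valid
String 5: 'lqO1FMi=' → invalid (bad trailing bits)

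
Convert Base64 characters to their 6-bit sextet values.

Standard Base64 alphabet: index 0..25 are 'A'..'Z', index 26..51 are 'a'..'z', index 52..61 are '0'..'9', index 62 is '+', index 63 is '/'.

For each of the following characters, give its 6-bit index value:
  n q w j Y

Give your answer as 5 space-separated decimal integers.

Answer: 39 42 48 35 24

Derivation:
'n': a..z range, 26 + ord('n') − ord('a') = 39
'q': a..z range, 26 + ord('q') − ord('a') = 42
'w': a..z range, 26 + ord('w') − ord('a') = 48
'j': a..z range, 26 + ord('j') − ord('a') = 35
'Y': A..Z range, ord('Y') − ord('A') = 24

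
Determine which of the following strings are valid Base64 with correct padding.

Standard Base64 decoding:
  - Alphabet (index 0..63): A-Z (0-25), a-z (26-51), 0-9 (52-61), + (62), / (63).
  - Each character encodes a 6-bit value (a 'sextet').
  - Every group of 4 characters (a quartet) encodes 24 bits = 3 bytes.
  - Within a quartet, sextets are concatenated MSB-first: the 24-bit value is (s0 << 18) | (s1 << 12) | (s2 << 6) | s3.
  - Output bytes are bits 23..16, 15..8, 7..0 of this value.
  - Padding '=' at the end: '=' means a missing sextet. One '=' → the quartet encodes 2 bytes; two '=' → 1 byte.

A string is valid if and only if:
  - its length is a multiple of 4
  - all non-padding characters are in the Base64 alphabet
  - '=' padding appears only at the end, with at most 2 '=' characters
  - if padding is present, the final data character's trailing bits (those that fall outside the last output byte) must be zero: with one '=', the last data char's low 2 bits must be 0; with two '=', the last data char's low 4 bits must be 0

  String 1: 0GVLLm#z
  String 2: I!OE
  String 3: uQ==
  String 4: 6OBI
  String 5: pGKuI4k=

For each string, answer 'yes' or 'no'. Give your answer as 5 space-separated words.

String 1: '0GVLLm#z' → invalid (bad char(s): ['#'])
String 2: 'I!OE' → invalid (bad char(s): ['!'])
String 3: 'uQ==' → valid
String 4: '6OBI' → valid
String 5: 'pGKuI4k=' → valid

Answer: no no yes yes yes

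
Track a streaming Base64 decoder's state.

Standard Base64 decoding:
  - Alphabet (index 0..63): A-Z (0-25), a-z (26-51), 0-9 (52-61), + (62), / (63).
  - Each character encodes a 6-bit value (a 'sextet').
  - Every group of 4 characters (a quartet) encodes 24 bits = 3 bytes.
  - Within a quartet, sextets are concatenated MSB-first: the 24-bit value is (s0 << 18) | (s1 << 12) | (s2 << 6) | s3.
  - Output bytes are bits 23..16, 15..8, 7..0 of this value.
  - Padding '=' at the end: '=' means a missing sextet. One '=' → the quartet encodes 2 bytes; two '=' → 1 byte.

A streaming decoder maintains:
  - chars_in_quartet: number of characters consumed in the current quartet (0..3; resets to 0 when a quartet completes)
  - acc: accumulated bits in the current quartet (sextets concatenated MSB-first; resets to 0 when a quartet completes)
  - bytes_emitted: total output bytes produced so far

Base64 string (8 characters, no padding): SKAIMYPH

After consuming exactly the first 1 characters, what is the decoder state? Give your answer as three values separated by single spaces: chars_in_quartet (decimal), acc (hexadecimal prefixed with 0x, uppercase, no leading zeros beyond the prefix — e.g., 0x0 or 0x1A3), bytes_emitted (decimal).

After char 0 ('S'=18): chars_in_quartet=1 acc=0x12 bytes_emitted=0

Answer: 1 0x12 0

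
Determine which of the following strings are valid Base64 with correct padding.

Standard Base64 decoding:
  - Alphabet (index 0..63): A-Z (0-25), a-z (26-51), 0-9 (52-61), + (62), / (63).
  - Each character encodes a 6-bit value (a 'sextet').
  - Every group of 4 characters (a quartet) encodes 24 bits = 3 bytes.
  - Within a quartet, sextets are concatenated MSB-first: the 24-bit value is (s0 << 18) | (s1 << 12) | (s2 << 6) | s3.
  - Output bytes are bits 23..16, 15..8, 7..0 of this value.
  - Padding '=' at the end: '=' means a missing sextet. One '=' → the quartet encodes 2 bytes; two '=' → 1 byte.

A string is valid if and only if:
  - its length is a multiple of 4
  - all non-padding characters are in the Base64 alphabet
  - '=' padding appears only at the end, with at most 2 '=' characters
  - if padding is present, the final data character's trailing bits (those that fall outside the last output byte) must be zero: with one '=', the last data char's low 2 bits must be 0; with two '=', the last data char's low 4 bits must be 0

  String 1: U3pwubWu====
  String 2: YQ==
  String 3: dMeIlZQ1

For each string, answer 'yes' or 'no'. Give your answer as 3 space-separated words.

String 1: 'U3pwubWu====' → invalid (4 pad chars (max 2))
String 2: 'YQ==' → valid
String 3: 'dMeIlZQ1' → valid

Answer: no yes yes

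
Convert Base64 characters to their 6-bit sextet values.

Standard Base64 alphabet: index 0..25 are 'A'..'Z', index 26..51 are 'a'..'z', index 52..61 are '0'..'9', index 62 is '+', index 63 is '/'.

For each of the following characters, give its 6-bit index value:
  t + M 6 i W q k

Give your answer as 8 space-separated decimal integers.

't': a..z range, 26 + ord('t') − ord('a') = 45
'+': index 62
'M': A..Z range, ord('M') − ord('A') = 12
'6': 0..9 range, 52 + ord('6') − ord('0') = 58
'i': a..z range, 26 + ord('i') − ord('a') = 34
'W': A..Z range, ord('W') − ord('A') = 22
'q': a..z range, 26 + ord('q') − ord('a') = 42
'k': a..z range, 26 + ord('k') − ord('a') = 36

Answer: 45 62 12 58 34 22 42 36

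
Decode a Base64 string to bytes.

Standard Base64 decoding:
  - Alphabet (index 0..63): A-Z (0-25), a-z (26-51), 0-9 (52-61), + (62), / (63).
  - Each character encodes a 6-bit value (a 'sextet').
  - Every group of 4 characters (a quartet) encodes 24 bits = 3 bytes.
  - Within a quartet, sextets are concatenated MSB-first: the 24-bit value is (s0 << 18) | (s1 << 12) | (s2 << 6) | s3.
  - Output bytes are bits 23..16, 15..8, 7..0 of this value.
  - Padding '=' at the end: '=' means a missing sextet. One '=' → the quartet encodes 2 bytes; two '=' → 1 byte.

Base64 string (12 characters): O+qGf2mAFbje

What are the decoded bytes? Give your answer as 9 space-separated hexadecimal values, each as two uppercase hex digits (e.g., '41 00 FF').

Answer: 3B EA 86 7F 69 80 15 B8 DE

Derivation:
After char 0 ('O'=14): chars_in_quartet=1 acc=0xE bytes_emitted=0
After char 1 ('+'=62): chars_in_quartet=2 acc=0x3BE bytes_emitted=0
After char 2 ('q'=42): chars_in_quartet=3 acc=0xEFAA bytes_emitted=0
After char 3 ('G'=6): chars_in_quartet=4 acc=0x3BEA86 -> emit 3B EA 86, reset; bytes_emitted=3
After char 4 ('f'=31): chars_in_quartet=1 acc=0x1F bytes_emitted=3
After char 5 ('2'=54): chars_in_quartet=2 acc=0x7F6 bytes_emitted=3
After char 6 ('m'=38): chars_in_quartet=3 acc=0x1FDA6 bytes_emitted=3
After char 7 ('A'=0): chars_in_quartet=4 acc=0x7F6980 -> emit 7F 69 80, reset; bytes_emitted=6
After char 8 ('F'=5): chars_in_quartet=1 acc=0x5 bytes_emitted=6
After char 9 ('b'=27): chars_in_quartet=2 acc=0x15B bytes_emitted=6
After char 10 ('j'=35): chars_in_quartet=3 acc=0x56E3 bytes_emitted=6
After char 11 ('e'=30): chars_in_quartet=4 acc=0x15B8DE -> emit 15 B8 DE, reset; bytes_emitted=9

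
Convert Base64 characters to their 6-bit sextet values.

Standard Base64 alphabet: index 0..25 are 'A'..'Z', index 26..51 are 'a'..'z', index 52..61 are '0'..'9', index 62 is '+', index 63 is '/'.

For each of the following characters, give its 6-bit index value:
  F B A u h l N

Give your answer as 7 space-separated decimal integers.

Answer: 5 1 0 46 33 37 13

Derivation:
'F': A..Z range, ord('F') − ord('A') = 5
'B': A..Z range, ord('B') − ord('A') = 1
'A': A..Z range, ord('A') − ord('A') = 0
'u': a..z range, 26 + ord('u') − ord('a') = 46
'h': a..z range, 26 + ord('h') − ord('a') = 33
'l': a..z range, 26 + ord('l') − ord('a') = 37
'N': A..Z range, ord('N') − ord('A') = 13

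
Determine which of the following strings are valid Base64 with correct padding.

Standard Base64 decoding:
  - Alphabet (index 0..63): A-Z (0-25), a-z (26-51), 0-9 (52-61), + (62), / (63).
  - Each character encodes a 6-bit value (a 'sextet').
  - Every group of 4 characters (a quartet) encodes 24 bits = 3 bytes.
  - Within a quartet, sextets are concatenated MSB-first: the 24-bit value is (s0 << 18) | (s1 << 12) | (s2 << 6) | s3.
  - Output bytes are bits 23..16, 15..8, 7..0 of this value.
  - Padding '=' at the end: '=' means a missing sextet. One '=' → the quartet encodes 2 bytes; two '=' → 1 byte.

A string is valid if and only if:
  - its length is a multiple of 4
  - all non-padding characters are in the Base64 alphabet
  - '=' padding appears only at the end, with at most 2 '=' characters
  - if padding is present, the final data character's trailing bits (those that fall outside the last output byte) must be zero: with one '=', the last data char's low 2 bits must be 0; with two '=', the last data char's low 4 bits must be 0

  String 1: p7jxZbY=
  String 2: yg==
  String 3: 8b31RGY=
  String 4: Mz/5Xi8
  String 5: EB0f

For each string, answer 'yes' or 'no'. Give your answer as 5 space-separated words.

String 1: 'p7jxZbY=' → valid
String 2: 'yg==' → valid
String 3: '8b31RGY=' → valid
String 4: 'Mz/5Xi8' → invalid (len=7 not mult of 4)
String 5: 'EB0f' → valid

Answer: yes yes yes no yes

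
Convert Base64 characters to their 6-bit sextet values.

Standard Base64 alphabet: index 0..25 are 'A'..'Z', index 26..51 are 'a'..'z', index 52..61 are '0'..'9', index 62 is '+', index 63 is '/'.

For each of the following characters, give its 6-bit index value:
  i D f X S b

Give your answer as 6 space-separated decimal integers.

Answer: 34 3 31 23 18 27

Derivation:
'i': a..z range, 26 + ord('i') − ord('a') = 34
'D': A..Z range, ord('D') − ord('A') = 3
'f': a..z range, 26 + ord('f') − ord('a') = 31
'X': A..Z range, ord('X') − ord('A') = 23
'S': A..Z range, ord('S') − ord('A') = 18
'b': a..z range, 26 + ord('b') − ord('a') = 27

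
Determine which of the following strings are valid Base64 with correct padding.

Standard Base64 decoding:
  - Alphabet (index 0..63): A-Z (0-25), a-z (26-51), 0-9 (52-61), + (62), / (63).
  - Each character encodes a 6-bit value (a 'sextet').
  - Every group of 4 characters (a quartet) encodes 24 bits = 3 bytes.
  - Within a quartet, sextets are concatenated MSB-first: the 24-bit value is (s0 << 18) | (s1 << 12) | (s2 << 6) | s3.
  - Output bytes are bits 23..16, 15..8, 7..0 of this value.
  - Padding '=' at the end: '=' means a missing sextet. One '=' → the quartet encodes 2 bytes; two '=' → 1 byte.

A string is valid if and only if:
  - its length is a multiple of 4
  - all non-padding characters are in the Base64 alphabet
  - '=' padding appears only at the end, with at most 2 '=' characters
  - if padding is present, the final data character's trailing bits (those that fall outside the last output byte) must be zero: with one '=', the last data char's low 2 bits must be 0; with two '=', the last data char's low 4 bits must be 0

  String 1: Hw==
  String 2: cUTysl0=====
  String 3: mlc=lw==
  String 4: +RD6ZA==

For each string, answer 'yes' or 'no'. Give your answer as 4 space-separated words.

Answer: yes no no yes

Derivation:
String 1: 'Hw==' → valid
String 2: 'cUTysl0=====' → invalid (5 pad chars (max 2))
String 3: 'mlc=lw==' → invalid (bad char(s): ['=']; '=' in middle)
String 4: '+RD6ZA==' → valid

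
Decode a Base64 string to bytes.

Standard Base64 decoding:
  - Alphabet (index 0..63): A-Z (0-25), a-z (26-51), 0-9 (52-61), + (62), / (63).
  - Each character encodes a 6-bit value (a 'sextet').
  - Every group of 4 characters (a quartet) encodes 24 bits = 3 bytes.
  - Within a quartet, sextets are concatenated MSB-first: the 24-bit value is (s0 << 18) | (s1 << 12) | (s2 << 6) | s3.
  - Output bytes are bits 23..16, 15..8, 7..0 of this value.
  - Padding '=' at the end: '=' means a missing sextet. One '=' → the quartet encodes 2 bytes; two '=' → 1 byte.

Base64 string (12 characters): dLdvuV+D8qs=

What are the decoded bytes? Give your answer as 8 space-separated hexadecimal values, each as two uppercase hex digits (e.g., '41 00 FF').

After char 0 ('d'=29): chars_in_quartet=1 acc=0x1D bytes_emitted=0
After char 1 ('L'=11): chars_in_quartet=2 acc=0x74B bytes_emitted=0
After char 2 ('d'=29): chars_in_quartet=3 acc=0x1D2DD bytes_emitted=0
After char 3 ('v'=47): chars_in_quartet=4 acc=0x74B76F -> emit 74 B7 6F, reset; bytes_emitted=3
After char 4 ('u'=46): chars_in_quartet=1 acc=0x2E bytes_emitted=3
After char 5 ('V'=21): chars_in_quartet=2 acc=0xB95 bytes_emitted=3
After char 6 ('+'=62): chars_in_quartet=3 acc=0x2E57E bytes_emitted=3
After char 7 ('D'=3): chars_in_quartet=4 acc=0xB95F83 -> emit B9 5F 83, reset; bytes_emitted=6
After char 8 ('8'=60): chars_in_quartet=1 acc=0x3C bytes_emitted=6
After char 9 ('q'=42): chars_in_quartet=2 acc=0xF2A bytes_emitted=6
After char 10 ('s'=44): chars_in_quartet=3 acc=0x3CAAC bytes_emitted=6
Padding '=': partial quartet acc=0x3CAAC -> emit F2 AB; bytes_emitted=8

Answer: 74 B7 6F B9 5F 83 F2 AB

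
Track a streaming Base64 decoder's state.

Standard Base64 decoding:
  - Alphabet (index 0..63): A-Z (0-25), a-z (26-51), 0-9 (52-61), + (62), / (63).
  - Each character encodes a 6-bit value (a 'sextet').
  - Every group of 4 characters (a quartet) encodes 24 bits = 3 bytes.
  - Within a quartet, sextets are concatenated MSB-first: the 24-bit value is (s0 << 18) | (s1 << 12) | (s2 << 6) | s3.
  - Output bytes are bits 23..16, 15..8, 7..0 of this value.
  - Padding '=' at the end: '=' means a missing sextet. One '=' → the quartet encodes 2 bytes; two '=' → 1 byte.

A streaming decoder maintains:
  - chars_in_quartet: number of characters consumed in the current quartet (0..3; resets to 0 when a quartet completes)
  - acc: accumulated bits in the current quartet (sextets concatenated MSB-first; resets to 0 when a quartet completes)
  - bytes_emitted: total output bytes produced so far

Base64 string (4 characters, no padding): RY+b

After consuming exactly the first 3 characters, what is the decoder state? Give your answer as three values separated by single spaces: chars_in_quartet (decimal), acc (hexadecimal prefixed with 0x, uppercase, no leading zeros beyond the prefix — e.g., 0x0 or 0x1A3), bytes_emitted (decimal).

Answer: 3 0x1163E 0

Derivation:
After char 0 ('R'=17): chars_in_quartet=1 acc=0x11 bytes_emitted=0
After char 1 ('Y'=24): chars_in_quartet=2 acc=0x458 bytes_emitted=0
After char 2 ('+'=62): chars_in_quartet=3 acc=0x1163E bytes_emitted=0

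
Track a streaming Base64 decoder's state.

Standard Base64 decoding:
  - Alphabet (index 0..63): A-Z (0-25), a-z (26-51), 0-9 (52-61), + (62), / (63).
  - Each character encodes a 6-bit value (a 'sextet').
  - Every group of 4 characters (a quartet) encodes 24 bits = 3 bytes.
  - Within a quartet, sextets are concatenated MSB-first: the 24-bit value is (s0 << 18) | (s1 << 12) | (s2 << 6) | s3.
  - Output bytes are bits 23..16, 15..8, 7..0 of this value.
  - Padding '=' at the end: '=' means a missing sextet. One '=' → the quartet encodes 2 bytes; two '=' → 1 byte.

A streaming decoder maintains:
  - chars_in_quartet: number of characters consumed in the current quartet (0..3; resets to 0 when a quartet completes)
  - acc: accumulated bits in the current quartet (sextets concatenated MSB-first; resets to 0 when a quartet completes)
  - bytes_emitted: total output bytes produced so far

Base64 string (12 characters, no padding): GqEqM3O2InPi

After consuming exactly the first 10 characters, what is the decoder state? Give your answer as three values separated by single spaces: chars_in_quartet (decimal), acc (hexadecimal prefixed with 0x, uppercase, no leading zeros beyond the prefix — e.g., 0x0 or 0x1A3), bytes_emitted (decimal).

Answer: 2 0x227 6

Derivation:
After char 0 ('G'=6): chars_in_quartet=1 acc=0x6 bytes_emitted=0
After char 1 ('q'=42): chars_in_quartet=2 acc=0x1AA bytes_emitted=0
After char 2 ('E'=4): chars_in_quartet=3 acc=0x6A84 bytes_emitted=0
After char 3 ('q'=42): chars_in_quartet=4 acc=0x1AA12A -> emit 1A A1 2A, reset; bytes_emitted=3
After char 4 ('M'=12): chars_in_quartet=1 acc=0xC bytes_emitted=3
After char 5 ('3'=55): chars_in_quartet=2 acc=0x337 bytes_emitted=3
After char 6 ('O'=14): chars_in_quartet=3 acc=0xCDCE bytes_emitted=3
After char 7 ('2'=54): chars_in_quartet=4 acc=0x3373B6 -> emit 33 73 B6, reset; bytes_emitted=6
After char 8 ('I'=8): chars_in_quartet=1 acc=0x8 bytes_emitted=6
After char 9 ('n'=39): chars_in_quartet=2 acc=0x227 bytes_emitted=6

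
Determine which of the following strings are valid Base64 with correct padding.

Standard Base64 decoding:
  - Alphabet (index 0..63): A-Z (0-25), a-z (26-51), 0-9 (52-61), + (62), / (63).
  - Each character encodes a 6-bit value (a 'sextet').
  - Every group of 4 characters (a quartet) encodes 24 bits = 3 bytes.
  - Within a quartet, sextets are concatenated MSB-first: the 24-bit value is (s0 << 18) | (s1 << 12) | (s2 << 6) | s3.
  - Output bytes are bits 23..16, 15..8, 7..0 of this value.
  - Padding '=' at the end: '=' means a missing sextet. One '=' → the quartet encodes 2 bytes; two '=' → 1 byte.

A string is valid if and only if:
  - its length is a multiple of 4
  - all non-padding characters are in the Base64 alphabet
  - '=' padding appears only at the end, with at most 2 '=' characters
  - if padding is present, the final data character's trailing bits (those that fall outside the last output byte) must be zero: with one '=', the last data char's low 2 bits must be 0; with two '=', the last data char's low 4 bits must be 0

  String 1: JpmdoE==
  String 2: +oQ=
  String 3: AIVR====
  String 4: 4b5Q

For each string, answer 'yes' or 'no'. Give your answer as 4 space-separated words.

Answer: no yes no yes

Derivation:
String 1: 'JpmdoE==' → invalid (bad trailing bits)
String 2: '+oQ=' → valid
String 3: 'AIVR====' → invalid (4 pad chars (max 2))
String 4: '4b5Q' → valid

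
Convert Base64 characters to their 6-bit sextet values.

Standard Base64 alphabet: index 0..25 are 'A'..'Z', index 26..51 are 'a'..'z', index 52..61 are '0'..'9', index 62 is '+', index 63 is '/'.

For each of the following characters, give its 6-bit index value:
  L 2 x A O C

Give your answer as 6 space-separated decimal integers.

Answer: 11 54 49 0 14 2

Derivation:
'L': A..Z range, ord('L') − ord('A') = 11
'2': 0..9 range, 52 + ord('2') − ord('0') = 54
'x': a..z range, 26 + ord('x') − ord('a') = 49
'A': A..Z range, ord('A') − ord('A') = 0
'O': A..Z range, ord('O') − ord('A') = 14
'C': A..Z range, ord('C') − ord('A') = 2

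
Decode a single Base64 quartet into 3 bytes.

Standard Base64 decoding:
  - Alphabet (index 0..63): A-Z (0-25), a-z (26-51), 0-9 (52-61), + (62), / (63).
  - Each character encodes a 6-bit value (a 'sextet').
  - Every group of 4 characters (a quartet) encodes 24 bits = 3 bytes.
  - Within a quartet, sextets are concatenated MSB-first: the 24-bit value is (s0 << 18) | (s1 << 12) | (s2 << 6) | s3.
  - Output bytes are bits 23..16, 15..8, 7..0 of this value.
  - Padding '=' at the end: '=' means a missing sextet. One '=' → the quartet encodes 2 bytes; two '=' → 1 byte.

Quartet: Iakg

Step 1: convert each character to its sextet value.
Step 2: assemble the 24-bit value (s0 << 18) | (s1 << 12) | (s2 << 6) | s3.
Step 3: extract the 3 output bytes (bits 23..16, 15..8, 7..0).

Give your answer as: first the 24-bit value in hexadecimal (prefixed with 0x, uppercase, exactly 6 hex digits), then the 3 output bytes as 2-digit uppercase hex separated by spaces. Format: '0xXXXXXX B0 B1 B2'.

Answer: 0x21A920 21 A9 20

Derivation:
Sextets: I=8, a=26, k=36, g=32
24-bit: (8<<18) | (26<<12) | (36<<6) | 32
      = 0x200000 | 0x01A000 | 0x000900 | 0x000020
      = 0x21A920
Bytes: (v>>16)&0xFF=21, (v>>8)&0xFF=A9, v&0xFF=20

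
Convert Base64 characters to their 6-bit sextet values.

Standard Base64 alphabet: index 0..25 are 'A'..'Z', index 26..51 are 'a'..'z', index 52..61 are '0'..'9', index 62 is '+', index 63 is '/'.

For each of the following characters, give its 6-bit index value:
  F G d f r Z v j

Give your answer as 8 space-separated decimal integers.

Answer: 5 6 29 31 43 25 47 35

Derivation:
'F': A..Z range, ord('F') − ord('A') = 5
'G': A..Z range, ord('G') − ord('A') = 6
'd': a..z range, 26 + ord('d') − ord('a') = 29
'f': a..z range, 26 + ord('f') − ord('a') = 31
'r': a..z range, 26 + ord('r') − ord('a') = 43
'Z': A..Z range, ord('Z') − ord('A') = 25
'v': a..z range, 26 + ord('v') − ord('a') = 47
'j': a..z range, 26 + ord('j') − ord('a') = 35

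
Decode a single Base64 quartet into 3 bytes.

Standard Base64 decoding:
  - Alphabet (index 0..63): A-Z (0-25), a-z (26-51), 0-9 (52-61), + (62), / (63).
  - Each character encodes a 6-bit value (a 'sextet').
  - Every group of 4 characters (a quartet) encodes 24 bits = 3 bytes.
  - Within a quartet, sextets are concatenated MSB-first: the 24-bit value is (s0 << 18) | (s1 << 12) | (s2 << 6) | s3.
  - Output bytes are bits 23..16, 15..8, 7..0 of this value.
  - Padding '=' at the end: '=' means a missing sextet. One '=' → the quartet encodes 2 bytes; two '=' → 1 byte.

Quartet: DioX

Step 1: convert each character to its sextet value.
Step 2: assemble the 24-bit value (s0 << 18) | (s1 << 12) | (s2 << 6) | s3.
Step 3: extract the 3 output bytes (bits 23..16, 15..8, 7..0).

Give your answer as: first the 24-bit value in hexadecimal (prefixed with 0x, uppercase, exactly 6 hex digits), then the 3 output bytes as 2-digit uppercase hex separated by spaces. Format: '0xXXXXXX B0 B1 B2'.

Answer: 0x0E2A17 0E 2A 17

Derivation:
Sextets: D=3, i=34, o=40, X=23
24-bit: (3<<18) | (34<<12) | (40<<6) | 23
      = 0x0C0000 | 0x022000 | 0x000A00 | 0x000017
      = 0x0E2A17
Bytes: (v>>16)&0xFF=0E, (v>>8)&0xFF=2A, v&0xFF=17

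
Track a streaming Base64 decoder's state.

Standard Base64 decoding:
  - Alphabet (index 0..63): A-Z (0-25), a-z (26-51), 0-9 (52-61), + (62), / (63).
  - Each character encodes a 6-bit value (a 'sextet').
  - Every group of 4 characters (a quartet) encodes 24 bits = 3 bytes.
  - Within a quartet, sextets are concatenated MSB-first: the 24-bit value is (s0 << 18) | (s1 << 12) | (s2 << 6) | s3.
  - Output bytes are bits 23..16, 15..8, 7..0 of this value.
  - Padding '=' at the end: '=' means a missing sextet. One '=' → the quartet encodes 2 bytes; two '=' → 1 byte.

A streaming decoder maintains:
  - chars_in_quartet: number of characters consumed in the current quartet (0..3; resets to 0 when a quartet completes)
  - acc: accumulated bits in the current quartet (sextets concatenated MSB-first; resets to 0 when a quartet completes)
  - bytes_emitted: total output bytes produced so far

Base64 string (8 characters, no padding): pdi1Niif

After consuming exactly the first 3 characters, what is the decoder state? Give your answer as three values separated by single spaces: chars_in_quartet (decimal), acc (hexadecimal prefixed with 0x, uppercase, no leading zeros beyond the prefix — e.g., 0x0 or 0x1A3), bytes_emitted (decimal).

Answer: 3 0x29762 0

Derivation:
After char 0 ('p'=41): chars_in_quartet=1 acc=0x29 bytes_emitted=0
After char 1 ('d'=29): chars_in_quartet=2 acc=0xA5D bytes_emitted=0
After char 2 ('i'=34): chars_in_quartet=3 acc=0x29762 bytes_emitted=0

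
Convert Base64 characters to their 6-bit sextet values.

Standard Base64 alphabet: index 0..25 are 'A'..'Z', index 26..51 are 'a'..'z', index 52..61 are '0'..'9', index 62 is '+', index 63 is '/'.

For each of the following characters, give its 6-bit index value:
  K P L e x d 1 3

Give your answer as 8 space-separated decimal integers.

Answer: 10 15 11 30 49 29 53 55

Derivation:
'K': A..Z range, ord('K') − ord('A') = 10
'P': A..Z range, ord('P') − ord('A') = 15
'L': A..Z range, ord('L') − ord('A') = 11
'e': a..z range, 26 + ord('e') − ord('a') = 30
'x': a..z range, 26 + ord('x') − ord('a') = 49
'd': a..z range, 26 + ord('d') − ord('a') = 29
'1': 0..9 range, 52 + ord('1') − ord('0') = 53
'3': 0..9 range, 52 + ord('3') − ord('0') = 55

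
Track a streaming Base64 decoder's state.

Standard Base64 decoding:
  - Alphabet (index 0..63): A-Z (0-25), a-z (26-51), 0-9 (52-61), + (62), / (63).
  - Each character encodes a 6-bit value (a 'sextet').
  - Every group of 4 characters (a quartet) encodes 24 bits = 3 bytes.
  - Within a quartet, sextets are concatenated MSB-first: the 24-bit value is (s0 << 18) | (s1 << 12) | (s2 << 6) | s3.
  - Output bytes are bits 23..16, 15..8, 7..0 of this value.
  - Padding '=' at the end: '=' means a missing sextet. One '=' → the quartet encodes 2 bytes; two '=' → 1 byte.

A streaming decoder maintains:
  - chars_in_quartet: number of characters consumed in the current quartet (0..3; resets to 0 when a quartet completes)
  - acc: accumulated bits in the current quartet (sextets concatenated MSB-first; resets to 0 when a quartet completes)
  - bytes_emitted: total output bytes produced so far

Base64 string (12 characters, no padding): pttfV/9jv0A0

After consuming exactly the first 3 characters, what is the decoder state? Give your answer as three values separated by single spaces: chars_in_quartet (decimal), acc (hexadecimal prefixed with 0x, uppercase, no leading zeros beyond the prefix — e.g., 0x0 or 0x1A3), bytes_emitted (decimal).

After char 0 ('p'=41): chars_in_quartet=1 acc=0x29 bytes_emitted=0
After char 1 ('t'=45): chars_in_quartet=2 acc=0xA6D bytes_emitted=0
After char 2 ('t'=45): chars_in_quartet=3 acc=0x29B6D bytes_emitted=0

Answer: 3 0x29B6D 0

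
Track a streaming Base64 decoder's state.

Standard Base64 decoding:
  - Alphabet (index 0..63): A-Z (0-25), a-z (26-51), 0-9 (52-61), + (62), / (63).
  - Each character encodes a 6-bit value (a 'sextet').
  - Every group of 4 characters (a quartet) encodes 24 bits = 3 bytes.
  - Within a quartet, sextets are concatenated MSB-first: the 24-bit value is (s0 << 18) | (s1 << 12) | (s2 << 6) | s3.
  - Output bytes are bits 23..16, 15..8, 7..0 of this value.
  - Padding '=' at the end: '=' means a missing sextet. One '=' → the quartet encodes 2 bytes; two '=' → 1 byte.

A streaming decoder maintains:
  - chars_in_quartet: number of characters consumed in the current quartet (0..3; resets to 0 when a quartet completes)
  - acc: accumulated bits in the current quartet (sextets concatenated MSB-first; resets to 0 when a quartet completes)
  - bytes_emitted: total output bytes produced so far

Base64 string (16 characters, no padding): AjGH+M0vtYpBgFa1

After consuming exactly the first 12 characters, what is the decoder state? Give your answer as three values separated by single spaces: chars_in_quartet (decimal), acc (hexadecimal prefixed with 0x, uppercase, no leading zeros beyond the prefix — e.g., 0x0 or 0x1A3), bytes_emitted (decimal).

Answer: 0 0x0 9

Derivation:
After char 0 ('A'=0): chars_in_quartet=1 acc=0x0 bytes_emitted=0
After char 1 ('j'=35): chars_in_quartet=2 acc=0x23 bytes_emitted=0
After char 2 ('G'=6): chars_in_quartet=3 acc=0x8C6 bytes_emitted=0
After char 3 ('H'=7): chars_in_quartet=4 acc=0x23187 -> emit 02 31 87, reset; bytes_emitted=3
After char 4 ('+'=62): chars_in_quartet=1 acc=0x3E bytes_emitted=3
After char 5 ('M'=12): chars_in_quartet=2 acc=0xF8C bytes_emitted=3
After char 6 ('0'=52): chars_in_quartet=3 acc=0x3E334 bytes_emitted=3
After char 7 ('v'=47): chars_in_quartet=4 acc=0xF8CD2F -> emit F8 CD 2F, reset; bytes_emitted=6
After char 8 ('t'=45): chars_in_quartet=1 acc=0x2D bytes_emitted=6
After char 9 ('Y'=24): chars_in_quartet=2 acc=0xB58 bytes_emitted=6
After char 10 ('p'=41): chars_in_quartet=3 acc=0x2D629 bytes_emitted=6
After char 11 ('B'=1): chars_in_quartet=4 acc=0xB58A41 -> emit B5 8A 41, reset; bytes_emitted=9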